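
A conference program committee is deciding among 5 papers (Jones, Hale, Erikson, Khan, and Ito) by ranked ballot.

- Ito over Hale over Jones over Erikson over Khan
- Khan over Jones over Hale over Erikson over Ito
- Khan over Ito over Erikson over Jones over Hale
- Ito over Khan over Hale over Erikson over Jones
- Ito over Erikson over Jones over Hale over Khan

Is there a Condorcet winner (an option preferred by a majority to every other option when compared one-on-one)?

Yes

Head-to-head results (5 voters total):
Jones vs Hale: Jones wins 3–2.
Jones vs Erikson: Erikson wins 3–2.
Jones vs Khan: Khan wins 3–2.
Jones vs Ito: Ito wins 4–1.
Hale vs Erikson: Hale wins 3–2.
Hale vs Khan: Khan wins 3–2.
Hale vs Ito: Ito wins 4–1.
Erikson vs Khan: Khan wins 3–2.
Erikson vs Ito: Ito wins 4–1.
Khan vs Ito: Ito wins 3–2.
Ito beats each rival — Jones (4–1), Hale (4–1), Erikson (4–1), Khan (3–2) — so Ito is the Condorcet winner.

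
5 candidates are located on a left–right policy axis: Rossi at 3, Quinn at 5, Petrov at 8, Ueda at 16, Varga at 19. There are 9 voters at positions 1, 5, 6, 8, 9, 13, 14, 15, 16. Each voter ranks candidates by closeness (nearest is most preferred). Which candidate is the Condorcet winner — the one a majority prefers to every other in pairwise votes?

With single-peaked preferences on a line, the Condorcet winner is the candidate closest to the median voter.
The median voter (position 9) is closest to Petrov at 8.
Check: Petrov vs Rossi — voters closer to Petrov: 7 of 9.

Petrov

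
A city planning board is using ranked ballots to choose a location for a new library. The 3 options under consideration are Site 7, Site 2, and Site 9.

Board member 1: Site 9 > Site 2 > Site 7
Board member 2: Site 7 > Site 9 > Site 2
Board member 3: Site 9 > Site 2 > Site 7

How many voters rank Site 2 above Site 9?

0

Ballots ranking Site 2 above Site 9: 0.
Ballots ranking Site 9 above Site 2: 3.
So 0 of 3 voters prefer Site 2 to Site 9.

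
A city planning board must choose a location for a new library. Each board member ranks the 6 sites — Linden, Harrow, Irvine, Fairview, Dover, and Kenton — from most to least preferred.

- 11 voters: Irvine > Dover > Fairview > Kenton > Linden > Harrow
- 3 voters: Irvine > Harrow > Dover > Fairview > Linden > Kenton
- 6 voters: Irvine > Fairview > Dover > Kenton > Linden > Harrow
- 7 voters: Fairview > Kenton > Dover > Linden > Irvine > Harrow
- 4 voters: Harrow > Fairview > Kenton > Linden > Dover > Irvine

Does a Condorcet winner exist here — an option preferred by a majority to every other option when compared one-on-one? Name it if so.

Head-to-head results (31 voters total):
Linden vs Harrow: Linden wins 24–7.
Linden vs Irvine: Irvine wins 20–11.
Linden vs Fairview: Fairview wins 31–0.
Linden vs Dover: Dover wins 27–4.
Linden vs Kenton: Kenton wins 28–3.
Harrow vs Irvine: Irvine wins 27–4.
Harrow vs Fairview: Fairview wins 24–7.
Harrow vs Dover: Dover wins 24–7.
Harrow vs Kenton: Kenton wins 24–7.
Irvine vs Fairview: Irvine wins 20–11.
Irvine vs Dover: Irvine wins 20–11.
Irvine vs Kenton: Irvine wins 20–11.
Fairview vs Dover: Fairview wins 17–14.
Fairview vs Kenton: Fairview wins 31–0.
Dover vs Kenton: Dover wins 20–11.
Irvine beats each rival — Linden (20–11), Harrow (27–4), Fairview (20–11), Dover (20–11), Kenton (20–11) — so Irvine is the Condorcet winner.

Irvine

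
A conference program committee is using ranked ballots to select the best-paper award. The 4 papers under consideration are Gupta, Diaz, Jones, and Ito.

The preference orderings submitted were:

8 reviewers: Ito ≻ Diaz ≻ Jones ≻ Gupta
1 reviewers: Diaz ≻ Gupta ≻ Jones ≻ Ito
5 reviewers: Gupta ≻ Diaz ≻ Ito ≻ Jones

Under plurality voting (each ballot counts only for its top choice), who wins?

Ito

First-place vote totals:
  Gupta: 5
  Diaz: 1
  Jones: 0
  Ito: 8
Ito has the most first-place votes.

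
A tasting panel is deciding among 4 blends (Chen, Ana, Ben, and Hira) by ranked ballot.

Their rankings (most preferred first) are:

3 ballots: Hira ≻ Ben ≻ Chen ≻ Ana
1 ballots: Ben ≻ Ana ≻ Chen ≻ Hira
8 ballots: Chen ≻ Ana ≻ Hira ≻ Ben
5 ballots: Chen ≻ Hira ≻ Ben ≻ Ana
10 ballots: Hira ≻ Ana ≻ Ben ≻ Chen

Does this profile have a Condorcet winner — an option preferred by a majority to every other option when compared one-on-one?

Head-to-head results (27 voters total):
Chen vs Ana: Chen wins 16–11.
Chen vs Ben: Ben wins 14–13.
Chen vs Hira: Chen wins 14–13.
Ana vs Ben: Ana wins 18–9.
Ana vs Hira: Hira wins 18–9.
Ben vs Hira: Hira wins 26–1.
No candidate beats all others: Chen beats Ana beats Ben beats Chen, a majority cycle.

No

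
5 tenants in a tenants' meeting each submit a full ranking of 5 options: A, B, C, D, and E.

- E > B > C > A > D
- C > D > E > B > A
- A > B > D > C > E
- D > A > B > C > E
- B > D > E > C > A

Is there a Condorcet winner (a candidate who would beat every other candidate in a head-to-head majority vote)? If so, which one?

Head-to-head results (5 voters total):
A vs B: B wins 3–2.
A vs C: C wins 3–2.
A vs D: D wins 3–2.
A vs E: E wins 3–2.
B vs C: B wins 4–1.
B vs D: B wins 3–2.
B vs E: B wins 3–2.
C vs D: D wins 3–2.
C vs E: C wins 3–2.
D vs E: D wins 4–1.
B beats each rival — A (3–2), C (4–1), D (3–2), E (3–2) — so B is the Condorcet winner.

B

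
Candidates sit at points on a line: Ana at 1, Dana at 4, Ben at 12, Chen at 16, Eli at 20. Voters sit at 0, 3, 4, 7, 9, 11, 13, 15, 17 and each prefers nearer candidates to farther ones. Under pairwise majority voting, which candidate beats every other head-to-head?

Ben

With single-peaked preferences on a line, the Condorcet winner is the candidate closest to the median voter.
The median voter (position 9) is closest to Ben at 12.
Check: Ben vs Chen — voters closer to Ben: 7 of 9.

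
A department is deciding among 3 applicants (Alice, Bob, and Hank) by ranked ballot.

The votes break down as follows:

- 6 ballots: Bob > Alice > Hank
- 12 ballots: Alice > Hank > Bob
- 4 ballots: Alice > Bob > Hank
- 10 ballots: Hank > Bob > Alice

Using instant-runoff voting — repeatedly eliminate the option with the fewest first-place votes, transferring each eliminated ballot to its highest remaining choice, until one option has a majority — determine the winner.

Round 1: Alice 16, Hank 10, Bob 6. Bob has the fewest and is eliminated.
Round 2: Alice 22, Hank 10. Alice has a majority.

Alice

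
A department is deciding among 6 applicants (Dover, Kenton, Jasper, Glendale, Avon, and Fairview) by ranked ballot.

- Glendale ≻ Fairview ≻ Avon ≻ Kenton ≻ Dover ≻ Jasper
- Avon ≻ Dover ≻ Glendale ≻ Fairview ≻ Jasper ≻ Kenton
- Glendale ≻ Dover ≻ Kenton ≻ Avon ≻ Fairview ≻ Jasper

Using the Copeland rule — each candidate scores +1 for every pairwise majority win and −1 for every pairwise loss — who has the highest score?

Pairwise results:
  Dover vs Kenton: Dover wins 2–1.
  Dover vs Jasper: Dover wins 3–0.
  Dover vs Glendale: Glendale wins 2–1.
  Dover vs Avon: Avon wins 2–1.
  Dover vs Fairview: Dover wins 2–1.
  Kenton vs Jasper: Kenton wins 2–1.
  Kenton vs Glendale: Glendale wins 3–0.
  Kenton vs Avon: Avon wins 2–1.
  Kenton vs Fairview: Fairview wins 2–1.
  Jasper vs Glendale: Glendale wins 3–0.
  Jasper vs Avon: Avon wins 3–0.
  Jasper vs Fairview: Fairview wins 3–0.
  Glendale vs Avon: Glendale wins 2–1.
  Glendale vs Fairview: Glendale wins 3–0.
  Avon vs Fairview: Avon wins 2–1.
Copeland scores (wins − losses):
  Dover: 3 − 2 = 1
  Kenton: 1 − 4 = -3
  Jasper: 0 − 5 = -5
  Glendale: 5 − 0 = 5
  Avon: 4 − 1 = 3
  Fairview: 2 − 3 = -1
Glendale has the best Copeland score.

Glendale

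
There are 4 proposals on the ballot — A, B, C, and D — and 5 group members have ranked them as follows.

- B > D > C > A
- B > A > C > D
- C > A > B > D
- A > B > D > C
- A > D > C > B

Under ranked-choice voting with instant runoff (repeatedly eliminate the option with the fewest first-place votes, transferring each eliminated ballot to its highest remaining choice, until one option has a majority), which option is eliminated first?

Round 1: A 2, B 2, C 1, D 0. D has the fewest and is eliminated.
Round 2: A 2, B 2, C 1. C has the fewest and is eliminated.
Round 3: A 3, B 2. A has a majority.

D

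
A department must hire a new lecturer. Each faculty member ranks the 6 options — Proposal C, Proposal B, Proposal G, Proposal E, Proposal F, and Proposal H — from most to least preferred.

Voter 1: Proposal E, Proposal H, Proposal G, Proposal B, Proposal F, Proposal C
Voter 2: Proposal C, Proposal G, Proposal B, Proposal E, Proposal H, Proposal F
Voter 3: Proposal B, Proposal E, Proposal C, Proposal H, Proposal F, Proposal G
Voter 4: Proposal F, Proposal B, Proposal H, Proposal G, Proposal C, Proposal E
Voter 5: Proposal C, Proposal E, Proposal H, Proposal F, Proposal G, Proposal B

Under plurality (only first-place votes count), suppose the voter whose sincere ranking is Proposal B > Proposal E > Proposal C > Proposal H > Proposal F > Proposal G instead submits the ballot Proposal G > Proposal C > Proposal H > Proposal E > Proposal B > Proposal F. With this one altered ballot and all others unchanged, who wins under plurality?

Proposal C

First-place totals with the altered ballot: Proposal C 2, Proposal B 0, Proposal G 1, Proposal E 1, Proposal F 1, Proposal H 0.
The winner is unchanged: still Proposal C.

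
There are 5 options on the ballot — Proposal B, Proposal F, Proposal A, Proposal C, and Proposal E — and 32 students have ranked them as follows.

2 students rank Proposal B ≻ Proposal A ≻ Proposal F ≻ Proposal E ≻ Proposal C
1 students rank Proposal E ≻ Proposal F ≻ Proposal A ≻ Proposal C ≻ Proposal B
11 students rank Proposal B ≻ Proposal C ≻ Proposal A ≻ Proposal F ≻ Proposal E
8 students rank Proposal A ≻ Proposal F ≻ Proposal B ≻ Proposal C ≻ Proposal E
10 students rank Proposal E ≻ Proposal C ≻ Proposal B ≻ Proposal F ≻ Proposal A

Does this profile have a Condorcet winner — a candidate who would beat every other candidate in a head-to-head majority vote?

Yes

Head-to-head results (32 voters total):
Proposal B vs Proposal F: Proposal B wins 23–9.
Proposal B vs Proposal A: Proposal B wins 23–9.
Proposal B vs Proposal C: Proposal B wins 21–11.
Proposal B vs Proposal E: Proposal B wins 21–11.
Proposal F vs Proposal A: Proposal A wins 21–11.
Proposal F vs Proposal C: Proposal C wins 21–11.
Proposal F vs Proposal E: Proposal F wins 21–11.
Proposal A vs Proposal C: Proposal C wins 21–11.
Proposal A vs Proposal E: Proposal A wins 21–11.
Proposal C vs Proposal E: Proposal C wins 19–13.
Proposal B beats each rival — Proposal F (23–9), Proposal A (23–9), Proposal C (21–11), Proposal E (21–11) — so Proposal B is the Condorcet winner.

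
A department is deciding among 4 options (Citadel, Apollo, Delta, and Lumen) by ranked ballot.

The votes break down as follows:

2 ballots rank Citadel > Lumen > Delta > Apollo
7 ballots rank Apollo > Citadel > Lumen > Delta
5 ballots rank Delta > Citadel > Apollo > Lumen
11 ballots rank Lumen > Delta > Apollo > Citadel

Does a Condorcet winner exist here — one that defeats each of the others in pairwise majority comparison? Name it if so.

No Condorcet winner

Head-to-head results (25 voters total):
Citadel vs Apollo: Apollo wins 18–7.
Citadel vs Delta: Delta wins 16–9.
Citadel vs Lumen: Citadel wins 14–11.
Apollo vs Delta: Delta wins 18–7.
Apollo vs Lumen: Lumen wins 13–12.
Delta vs Lumen: Lumen wins 20–5.
No candidate beats all others: Citadel beats Lumen beats Apollo beats Citadel, a majority cycle.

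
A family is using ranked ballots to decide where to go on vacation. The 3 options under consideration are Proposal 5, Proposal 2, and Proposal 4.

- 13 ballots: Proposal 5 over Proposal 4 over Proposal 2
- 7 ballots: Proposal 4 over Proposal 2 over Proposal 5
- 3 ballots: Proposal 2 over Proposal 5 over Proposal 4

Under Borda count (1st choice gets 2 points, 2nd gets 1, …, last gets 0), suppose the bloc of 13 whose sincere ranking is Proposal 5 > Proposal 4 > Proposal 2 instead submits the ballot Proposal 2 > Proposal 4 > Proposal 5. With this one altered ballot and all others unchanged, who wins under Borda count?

Borda totals with the altered ballot: Proposal 5 3, Proposal 2 39, Proposal 4 27.
The switch changes the winner from Proposal 5 to Proposal 2.

Proposal 2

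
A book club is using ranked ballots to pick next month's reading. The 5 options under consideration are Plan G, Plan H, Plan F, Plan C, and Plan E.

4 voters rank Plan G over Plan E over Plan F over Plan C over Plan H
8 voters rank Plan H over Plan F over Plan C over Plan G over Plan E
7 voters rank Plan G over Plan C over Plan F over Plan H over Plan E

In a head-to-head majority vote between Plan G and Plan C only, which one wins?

Ballots ranking Plan G above Plan C: 4+7 = 11.
Ballots ranking Plan C above Plan G: 8.
Plan G wins the head-to-head, 11–8.

Plan G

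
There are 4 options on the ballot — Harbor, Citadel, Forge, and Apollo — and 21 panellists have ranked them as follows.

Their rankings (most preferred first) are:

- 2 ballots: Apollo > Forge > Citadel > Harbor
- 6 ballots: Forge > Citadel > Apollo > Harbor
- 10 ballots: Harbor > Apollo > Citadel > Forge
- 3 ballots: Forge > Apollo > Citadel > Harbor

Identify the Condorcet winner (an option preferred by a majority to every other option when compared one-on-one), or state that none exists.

Head-to-head results (21 voters total):
Harbor vs Citadel: Citadel wins 11–10.
Harbor vs Forge: Forge wins 11–10.
Harbor vs Apollo: Apollo wins 11–10.
Citadel vs Forge: Forge wins 11–10.
Citadel vs Apollo: Apollo wins 15–6.
Forge vs Apollo: Apollo wins 12–9.
Apollo beats each rival — Harbor (11–10), Citadel (15–6), Forge (12–9) — so Apollo is the Condorcet winner.

Apollo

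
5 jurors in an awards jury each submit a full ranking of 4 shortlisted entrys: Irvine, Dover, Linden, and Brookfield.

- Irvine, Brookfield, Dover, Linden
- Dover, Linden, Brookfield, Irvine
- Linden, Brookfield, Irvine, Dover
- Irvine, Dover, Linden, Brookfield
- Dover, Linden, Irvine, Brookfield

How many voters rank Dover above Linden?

4

Ballots ranking Dover above Linden: 4.
Ballots ranking Linden above Dover: 1.
So 4 of 5 voters prefer Dover to Linden.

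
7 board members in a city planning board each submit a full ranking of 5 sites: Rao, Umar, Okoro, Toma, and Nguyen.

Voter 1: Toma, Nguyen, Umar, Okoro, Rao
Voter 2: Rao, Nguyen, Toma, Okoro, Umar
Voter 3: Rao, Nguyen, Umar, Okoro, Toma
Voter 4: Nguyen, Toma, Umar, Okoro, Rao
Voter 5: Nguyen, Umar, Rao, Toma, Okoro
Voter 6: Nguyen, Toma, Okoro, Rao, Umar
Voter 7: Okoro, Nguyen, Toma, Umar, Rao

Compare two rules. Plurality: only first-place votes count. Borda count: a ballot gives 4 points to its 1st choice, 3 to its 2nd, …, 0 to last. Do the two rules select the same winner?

Yes

Plurality first-place counts: Rao 2, Umar 0, Okoro 1, Toma 1, Nguyen 3 → Nguyen.
Borda totals: Rao 11, Umar 10, Okoro 10, Toma 15, Nguyen 24 → Nguyen.
The two rules agree on Nguyen.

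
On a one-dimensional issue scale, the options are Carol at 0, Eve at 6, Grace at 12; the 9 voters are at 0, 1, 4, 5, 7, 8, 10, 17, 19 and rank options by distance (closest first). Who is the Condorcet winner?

With single-peaked preferences on a line, the Condorcet winner is the candidate closest to the median voter.
The median voter (position 7) is closest to Eve at 6.
Check: Eve vs Carol — voters closer to Eve: 7 of 9.

Eve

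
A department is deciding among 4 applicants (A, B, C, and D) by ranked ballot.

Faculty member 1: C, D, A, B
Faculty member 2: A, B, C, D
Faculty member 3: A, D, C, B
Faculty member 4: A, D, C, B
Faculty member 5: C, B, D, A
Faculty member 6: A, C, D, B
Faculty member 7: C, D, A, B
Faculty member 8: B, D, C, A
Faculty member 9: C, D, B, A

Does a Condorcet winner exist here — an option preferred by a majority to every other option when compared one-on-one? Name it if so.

C

Head-to-head results (9 voters total):
A vs B: A wins 6–3.
A vs C: C wins 5–4.
A vs D: D wins 5–4.
B vs C: C wins 7–2.
B vs D: D wins 6–3.
C vs D: C wins 6–3.
C beats each rival — A (5–4), B (7–2), D (6–3) — so C is the Condorcet winner.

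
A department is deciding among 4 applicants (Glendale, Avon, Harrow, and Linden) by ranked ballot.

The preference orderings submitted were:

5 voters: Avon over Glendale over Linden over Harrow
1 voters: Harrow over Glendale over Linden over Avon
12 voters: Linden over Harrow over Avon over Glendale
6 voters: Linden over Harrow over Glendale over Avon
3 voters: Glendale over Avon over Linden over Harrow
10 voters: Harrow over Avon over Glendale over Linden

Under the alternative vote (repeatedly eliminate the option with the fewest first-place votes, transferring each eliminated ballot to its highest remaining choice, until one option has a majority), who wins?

Linden

Round 1: Linden 18, Harrow 11, Avon 5, Glendale 3. Glendale has the fewest and is eliminated.
Round 2: Linden 18, Harrow 11, Avon 8. Avon has the fewest and is eliminated.
Round 3: Linden 26, Harrow 11. Linden has a majority.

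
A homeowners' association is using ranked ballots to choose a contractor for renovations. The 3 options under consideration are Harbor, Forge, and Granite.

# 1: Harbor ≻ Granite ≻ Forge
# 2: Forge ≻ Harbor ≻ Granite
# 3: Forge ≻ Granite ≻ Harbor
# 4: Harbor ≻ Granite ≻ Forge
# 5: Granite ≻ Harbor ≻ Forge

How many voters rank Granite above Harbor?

Ballots ranking Granite above Harbor: 2.
Ballots ranking Harbor above Granite: 3.
So 2 of 5 voters prefer Granite to Harbor.

2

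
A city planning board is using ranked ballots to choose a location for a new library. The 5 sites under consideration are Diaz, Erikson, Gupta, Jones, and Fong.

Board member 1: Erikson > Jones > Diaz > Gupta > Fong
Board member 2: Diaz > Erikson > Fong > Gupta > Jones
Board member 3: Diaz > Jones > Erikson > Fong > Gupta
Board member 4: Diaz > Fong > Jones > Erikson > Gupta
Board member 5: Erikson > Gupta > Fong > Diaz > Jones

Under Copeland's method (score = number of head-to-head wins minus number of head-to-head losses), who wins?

Pairwise results:
  Diaz vs Erikson: Diaz wins 3–2.
  Diaz vs Gupta: Diaz wins 4–1.
  Diaz vs Jones: Diaz wins 4–1.
  Diaz vs Fong: Diaz wins 4–1.
  Erikson vs Gupta: Erikson wins 5–0.
  Erikson vs Jones: Erikson wins 3–2.
  Erikson vs Fong: Erikson wins 4–1.
  Gupta vs Jones: Jones wins 3–2.
  Gupta vs Fong: Fong wins 3–2.
  Jones vs Fong: Fong wins 3–2.
Copeland scores (wins − losses):
  Diaz: 4 − 0 = 4
  Erikson: 3 − 1 = 2
  Gupta: 0 − 4 = -4
  Jones: 1 − 3 = -2
  Fong: 2 − 2 = 0
Diaz has the best Copeland score.

Diaz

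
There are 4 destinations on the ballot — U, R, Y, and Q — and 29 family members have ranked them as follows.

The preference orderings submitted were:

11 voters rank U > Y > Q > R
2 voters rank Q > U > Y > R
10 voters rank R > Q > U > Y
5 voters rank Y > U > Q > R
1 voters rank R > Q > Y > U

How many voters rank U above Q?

Ballots ranking U above Q: 11+5 = 16.
Ballots ranking Q above U: 2+10+1 = 13.
So 16 of 29 voters prefer U to Q.

16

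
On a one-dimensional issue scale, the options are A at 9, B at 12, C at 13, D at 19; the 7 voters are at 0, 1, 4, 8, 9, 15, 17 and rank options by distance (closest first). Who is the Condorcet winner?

With single-peaked preferences on a line, the Condorcet winner is the candidate closest to the median voter.
The median voter (position 8) is closest to A at 9.
Check: A vs D — voters closer to A: 5 of 7.

A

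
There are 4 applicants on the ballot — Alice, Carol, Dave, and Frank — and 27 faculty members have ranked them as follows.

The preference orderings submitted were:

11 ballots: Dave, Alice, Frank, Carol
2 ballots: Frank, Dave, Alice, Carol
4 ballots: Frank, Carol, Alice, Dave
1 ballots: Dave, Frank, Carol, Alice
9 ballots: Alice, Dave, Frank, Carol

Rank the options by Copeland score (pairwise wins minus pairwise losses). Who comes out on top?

Pairwise results:
  Alice vs Carol: Alice wins 22–5.
  Alice vs Dave: Dave wins 14–13.
  Alice vs Frank: Alice wins 20–7.
  Carol vs Dave: Dave wins 23–4.
  Carol vs Frank: Frank wins 27–0.
  Dave vs Frank: Dave wins 21–6.
Copeland scores (wins − losses):
  Alice: 2 − 1 = 1
  Carol: 0 − 3 = -3
  Dave: 3 − 0 = 3
  Frank: 1 − 2 = -1
Dave has the best Copeland score.

Dave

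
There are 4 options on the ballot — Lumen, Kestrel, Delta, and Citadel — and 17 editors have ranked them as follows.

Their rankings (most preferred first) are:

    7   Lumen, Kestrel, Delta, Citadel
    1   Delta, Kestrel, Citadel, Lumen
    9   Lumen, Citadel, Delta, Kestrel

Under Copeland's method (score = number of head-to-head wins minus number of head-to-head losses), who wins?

Lumen

Pairwise results:
  Lumen vs Kestrel: Lumen wins 16–1.
  Lumen vs Delta: Lumen wins 16–1.
  Lumen vs Citadel: Lumen wins 16–1.
  Kestrel vs Delta: Delta wins 10–7.
  Kestrel vs Citadel: Citadel wins 9–8.
  Delta vs Citadel: Citadel wins 9–8.
Copeland scores (wins − losses):
  Lumen: 3 − 0 = 3
  Kestrel: 0 − 3 = -3
  Delta: 1 − 2 = -1
  Citadel: 2 − 1 = 1
Lumen has the best Copeland score.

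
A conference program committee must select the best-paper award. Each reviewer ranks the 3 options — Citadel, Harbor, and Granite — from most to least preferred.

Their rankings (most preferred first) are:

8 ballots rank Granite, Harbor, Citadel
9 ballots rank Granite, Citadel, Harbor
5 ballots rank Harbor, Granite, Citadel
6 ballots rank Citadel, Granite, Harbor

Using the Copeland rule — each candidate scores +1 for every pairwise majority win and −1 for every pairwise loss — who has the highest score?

Granite

Pairwise results:
  Citadel vs Harbor: Citadel wins 15–13.
  Citadel vs Granite: Granite wins 22–6.
  Harbor vs Granite: Granite wins 23–5.
Copeland scores (wins − losses):
  Citadel: 1 − 1 = 0
  Harbor: 0 − 2 = -2
  Granite: 2 − 0 = 2
Granite has the best Copeland score.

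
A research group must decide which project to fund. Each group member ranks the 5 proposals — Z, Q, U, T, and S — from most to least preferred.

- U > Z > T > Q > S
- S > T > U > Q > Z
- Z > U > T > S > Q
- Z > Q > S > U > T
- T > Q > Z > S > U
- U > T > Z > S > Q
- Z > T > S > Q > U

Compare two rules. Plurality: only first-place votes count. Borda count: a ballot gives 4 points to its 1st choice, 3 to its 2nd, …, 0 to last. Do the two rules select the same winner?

Yes

Plurality first-place counts: Z 3, Q 0, U 2, T 1, S 1 → Z.
Borda totals: Z 19, Q 9, U 14, T 17, S 11 → Z.
The two rules agree on Z.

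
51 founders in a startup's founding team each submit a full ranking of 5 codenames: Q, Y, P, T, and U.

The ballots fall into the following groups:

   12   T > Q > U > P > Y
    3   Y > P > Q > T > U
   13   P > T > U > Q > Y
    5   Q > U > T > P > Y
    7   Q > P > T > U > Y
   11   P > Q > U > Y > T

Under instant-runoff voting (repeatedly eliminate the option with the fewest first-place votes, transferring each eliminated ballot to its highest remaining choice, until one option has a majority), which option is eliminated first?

Round 1: P 24, Q 12, T 12, Y 3, U 0. U has the fewest and is eliminated.
Round 2: P 24, Q 12, T 12, Y 3. Y has the fewest and is eliminated.
Round 3: P 27, Q 12, T 12. P has a majority.

U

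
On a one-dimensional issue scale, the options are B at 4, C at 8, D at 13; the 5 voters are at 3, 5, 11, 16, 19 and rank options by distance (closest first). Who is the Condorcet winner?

With single-peaked preferences on a line, the Condorcet winner is the candidate closest to the median voter.
The median voter (position 11) is closest to D at 13.
Check: D vs B — voters closer to D: 3 of 5.

D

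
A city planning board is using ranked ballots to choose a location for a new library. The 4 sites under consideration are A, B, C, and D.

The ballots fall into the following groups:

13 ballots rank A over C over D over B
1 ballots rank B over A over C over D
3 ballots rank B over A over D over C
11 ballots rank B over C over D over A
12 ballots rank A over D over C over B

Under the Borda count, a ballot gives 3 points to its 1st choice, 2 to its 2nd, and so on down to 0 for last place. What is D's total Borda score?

51

Borda scores:
  A: 13·3 + 2 + 3·2 + 11·0 + 12·3 = 83
  B: 13·0 + 3 + 3·3 + 11·3 + 12·0 = 45
  C: 13·2 + 1 + 3·0 + 11·2 + 12·1 = 61
  D: 13·1 + 0 + 3·1 + 11·1 + 12·2 = 51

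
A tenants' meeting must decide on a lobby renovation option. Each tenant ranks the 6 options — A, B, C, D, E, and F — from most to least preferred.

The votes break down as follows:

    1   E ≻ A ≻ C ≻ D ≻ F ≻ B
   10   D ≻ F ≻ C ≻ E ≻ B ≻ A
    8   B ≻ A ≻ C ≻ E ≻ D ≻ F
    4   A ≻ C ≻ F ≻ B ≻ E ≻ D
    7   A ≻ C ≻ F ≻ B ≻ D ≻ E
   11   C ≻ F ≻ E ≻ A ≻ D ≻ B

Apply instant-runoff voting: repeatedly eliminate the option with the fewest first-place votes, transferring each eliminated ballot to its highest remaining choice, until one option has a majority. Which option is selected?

C

Round 1: A 11, C 11, D 10, B 8, E 1, F 0. F has the fewest and is eliminated.
Round 2: A 11, C 11, D 10, B 8, E 1. E has the fewest and is eliminated.
Round 3: A 12, C 11, D 10, B 8. B has the fewest and is eliminated.
Round 4: A 20, C 11, D 10. D has the fewest and is eliminated.
Round 5: C 21, A 20. C has a majority.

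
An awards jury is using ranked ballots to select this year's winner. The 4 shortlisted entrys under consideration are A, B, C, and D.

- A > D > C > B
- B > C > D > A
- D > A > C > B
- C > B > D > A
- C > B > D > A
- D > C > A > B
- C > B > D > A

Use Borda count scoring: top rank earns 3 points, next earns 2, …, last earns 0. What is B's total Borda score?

Borda scores:
  A: 3 + 0 + 2 + 0 + 0 + 1 + 0 = 6
  B: 0 + 3 + 0 + 2 + 2 + 0 + 2 = 9
  C: 1 + 2 + 1 + 3 + 3 + 2 + 3 = 15
  D: 2 + 1 + 3 + 1 + 1 + 3 + 1 = 12

9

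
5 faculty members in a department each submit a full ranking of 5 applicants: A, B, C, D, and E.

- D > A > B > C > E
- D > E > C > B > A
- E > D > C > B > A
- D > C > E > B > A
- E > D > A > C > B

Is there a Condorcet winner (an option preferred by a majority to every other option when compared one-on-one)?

Head-to-head results (5 voters total):
A vs B: B wins 3–2.
A vs C: C wins 3–2.
A vs D: D wins 5–0.
A vs E: E wins 4–1.
B vs C: C wins 4–1.
B vs D: D wins 5–0.
B vs E: E wins 4–1.
C vs D: D wins 5–0.
C vs E: E wins 3–2.
D vs E: D wins 3–2.
D beats each rival — A (5–0), B (5–0), C (5–0), E (3–2) — so D is the Condorcet winner.

Yes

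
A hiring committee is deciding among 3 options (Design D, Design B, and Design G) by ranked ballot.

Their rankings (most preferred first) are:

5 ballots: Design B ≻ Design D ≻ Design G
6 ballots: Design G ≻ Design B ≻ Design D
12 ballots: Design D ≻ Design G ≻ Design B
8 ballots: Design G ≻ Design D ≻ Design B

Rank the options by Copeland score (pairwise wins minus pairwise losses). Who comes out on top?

Pairwise results:
  Design D vs Design B: Design D wins 20–11.
  Design D vs Design G: Design D wins 17–14.
  Design B vs Design G: Design G wins 26–5.
Copeland scores (wins − losses):
  Design D: 2 − 0 = 2
  Design B: 0 − 2 = -2
  Design G: 1 − 1 = 0
Design D has the best Copeland score.

Design D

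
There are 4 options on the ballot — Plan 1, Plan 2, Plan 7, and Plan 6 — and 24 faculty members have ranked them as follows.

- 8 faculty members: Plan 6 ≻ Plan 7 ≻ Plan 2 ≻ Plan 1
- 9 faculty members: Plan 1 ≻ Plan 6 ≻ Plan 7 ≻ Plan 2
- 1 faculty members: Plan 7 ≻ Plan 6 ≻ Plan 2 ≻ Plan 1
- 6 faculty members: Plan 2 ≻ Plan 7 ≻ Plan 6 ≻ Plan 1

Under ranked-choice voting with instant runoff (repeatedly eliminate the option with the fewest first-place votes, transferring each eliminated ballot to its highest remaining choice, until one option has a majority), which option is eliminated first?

Plan 7

Round 1: Plan 1 9, Plan 6 8, Plan 2 6, Plan 7 1. Plan 7 has the fewest and is eliminated.
Round 2: Plan 1 9, Plan 6 9, Plan 2 6. Plan 2 has the fewest and is eliminated.
Round 3: Plan 6 15, Plan 1 9. Plan 6 has a majority.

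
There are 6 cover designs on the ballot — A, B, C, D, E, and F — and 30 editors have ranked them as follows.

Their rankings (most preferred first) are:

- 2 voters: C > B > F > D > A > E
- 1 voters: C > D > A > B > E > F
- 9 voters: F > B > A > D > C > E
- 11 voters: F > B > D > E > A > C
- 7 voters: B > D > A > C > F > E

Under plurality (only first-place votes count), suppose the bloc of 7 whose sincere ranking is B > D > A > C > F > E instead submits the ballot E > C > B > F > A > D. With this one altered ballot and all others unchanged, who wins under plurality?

First-place totals with the altered ballot: A 0, B 0, C 3, D 0, E 7, F 20.
The winner is unchanged: still F.

F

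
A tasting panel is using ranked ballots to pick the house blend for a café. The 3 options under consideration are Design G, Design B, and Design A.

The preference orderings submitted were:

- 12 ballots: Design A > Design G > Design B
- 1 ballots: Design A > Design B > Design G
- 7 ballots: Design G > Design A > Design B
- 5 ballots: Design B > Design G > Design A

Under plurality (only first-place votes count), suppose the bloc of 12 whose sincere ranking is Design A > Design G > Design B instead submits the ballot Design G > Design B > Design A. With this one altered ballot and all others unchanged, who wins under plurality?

First-place totals with the altered ballot: Design G 19, Design B 5, Design A 1.
The switch changes the winner from Design A to Design G.

Design G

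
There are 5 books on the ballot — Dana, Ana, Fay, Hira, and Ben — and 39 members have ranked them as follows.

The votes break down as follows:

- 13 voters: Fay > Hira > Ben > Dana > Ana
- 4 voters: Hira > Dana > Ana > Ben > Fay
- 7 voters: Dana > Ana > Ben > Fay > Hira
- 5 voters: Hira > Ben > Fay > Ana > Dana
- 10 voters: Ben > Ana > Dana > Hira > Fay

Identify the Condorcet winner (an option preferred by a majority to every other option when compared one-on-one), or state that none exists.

No Condorcet winner

Head-to-head results (39 voters total):
Dana vs Ana: Dana wins 24–15.
Dana vs Fay: Dana wins 21–18.
Dana vs Hira: Hira wins 22–17.
Dana vs Ben: Ben wins 28–11.
Ana vs Fay: Ana wins 21–18.
Ana vs Hira: Hira wins 22–17.
Ana vs Ben: Ben wins 28–11.
Fay vs Hira: Fay wins 20–19.
Fay vs Ben: Ben wins 26–13.
Hira vs Ben: Hira wins 22–17.
No candidate beats all others: Dana beats Fay beats Hira beats Dana, a majority cycle.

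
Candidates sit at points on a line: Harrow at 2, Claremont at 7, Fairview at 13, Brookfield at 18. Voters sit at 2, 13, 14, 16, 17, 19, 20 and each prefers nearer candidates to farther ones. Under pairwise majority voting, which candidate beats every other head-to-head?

Brookfield

With single-peaked preferences on a line, the Condorcet winner is the candidate closest to the median voter.
The median voter (position 16) is closest to Brookfield at 18.
Check: Brookfield vs Claremont — voters closer to Brookfield: 6 of 7.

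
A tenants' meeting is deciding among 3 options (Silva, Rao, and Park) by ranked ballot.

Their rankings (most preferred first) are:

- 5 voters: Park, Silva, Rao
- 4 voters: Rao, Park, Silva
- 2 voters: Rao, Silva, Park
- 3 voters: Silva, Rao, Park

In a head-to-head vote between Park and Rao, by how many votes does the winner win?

Ballots ranking Park above Rao: 5.
Ballots ranking Rao above Park: 4+2+3 = 9.
Rao wins 9–5, a margin of 4.

4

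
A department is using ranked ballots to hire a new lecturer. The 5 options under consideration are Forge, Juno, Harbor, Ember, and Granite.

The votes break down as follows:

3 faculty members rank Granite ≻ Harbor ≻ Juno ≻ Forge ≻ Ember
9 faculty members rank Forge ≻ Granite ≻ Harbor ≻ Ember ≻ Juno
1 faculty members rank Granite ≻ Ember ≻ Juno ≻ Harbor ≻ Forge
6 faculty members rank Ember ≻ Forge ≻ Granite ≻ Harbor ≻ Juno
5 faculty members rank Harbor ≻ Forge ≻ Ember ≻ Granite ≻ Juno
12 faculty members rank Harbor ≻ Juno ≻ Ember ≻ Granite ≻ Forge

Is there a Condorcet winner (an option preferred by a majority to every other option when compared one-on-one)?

Head-to-head results (36 voters total):
Forge vs Juno: Forge wins 20–16.
Forge vs Harbor: Harbor wins 21–15.
Forge vs Ember: Ember wins 19–17.
Forge vs Granite: Forge wins 20–16.
Juno vs Harbor: Harbor wins 35–1.
Juno vs Ember: Ember wins 21–15.
Juno vs Granite: Granite wins 24–12.
Harbor vs Ember: Harbor wins 29–7.
Harbor vs Granite: Granite wins 19–17.
Ember vs Granite: Ember wins 23–13.
No candidate beats all others: Forge beats Granite beats Harbor beats Forge, a majority cycle.

No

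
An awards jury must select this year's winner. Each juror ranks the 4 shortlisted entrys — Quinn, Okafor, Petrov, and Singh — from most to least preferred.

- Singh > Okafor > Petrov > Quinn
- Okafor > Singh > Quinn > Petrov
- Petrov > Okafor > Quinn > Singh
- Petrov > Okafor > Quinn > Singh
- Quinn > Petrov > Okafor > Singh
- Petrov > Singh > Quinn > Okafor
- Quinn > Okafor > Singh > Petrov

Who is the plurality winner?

First-place vote totals:
  Quinn: 2
  Okafor: 1
  Petrov: 3
  Singh: 1
Petrov has the most first-place votes.

Petrov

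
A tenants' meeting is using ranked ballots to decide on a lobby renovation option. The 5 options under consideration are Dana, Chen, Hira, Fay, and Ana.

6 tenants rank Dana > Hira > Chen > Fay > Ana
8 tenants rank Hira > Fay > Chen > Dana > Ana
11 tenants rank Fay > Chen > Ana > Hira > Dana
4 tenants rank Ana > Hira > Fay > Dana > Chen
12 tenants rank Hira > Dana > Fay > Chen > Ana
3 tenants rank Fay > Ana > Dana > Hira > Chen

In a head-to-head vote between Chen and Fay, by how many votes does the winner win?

Ballots ranking Chen above Fay: 6.
Ballots ranking Fay above Chen: 8+11+4+12+3 = 38.
Fay wins 38–6, a margin of 32.

32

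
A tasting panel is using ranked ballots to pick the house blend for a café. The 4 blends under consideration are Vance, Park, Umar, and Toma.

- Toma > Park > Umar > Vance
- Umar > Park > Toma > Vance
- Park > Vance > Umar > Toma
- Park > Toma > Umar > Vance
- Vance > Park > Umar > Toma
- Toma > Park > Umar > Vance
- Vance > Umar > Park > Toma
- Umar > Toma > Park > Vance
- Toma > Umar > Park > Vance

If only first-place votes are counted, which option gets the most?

Toma

First-place vote totals:
  Vance: 2
  Park: 2
  Umar: 2
  Toma: 3
Toma has the most first-place votes.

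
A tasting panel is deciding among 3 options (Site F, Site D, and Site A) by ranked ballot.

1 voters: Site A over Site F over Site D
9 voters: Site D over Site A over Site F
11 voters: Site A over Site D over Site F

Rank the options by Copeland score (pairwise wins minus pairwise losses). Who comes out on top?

Pairwise results:
  Site F vs Site D: Site D wins 20–1.
  Site F vs Site A: Site A wins 21–0.
  Site D vs Site A: Site A wins 12–9.
Copeland scores (wins − losses):
  Site F: 0 − 2 = -2
  Site D: 1 − 1 = 0
  Site A: 2 − 0 = 2
Site A has the best Copeland score.

Site A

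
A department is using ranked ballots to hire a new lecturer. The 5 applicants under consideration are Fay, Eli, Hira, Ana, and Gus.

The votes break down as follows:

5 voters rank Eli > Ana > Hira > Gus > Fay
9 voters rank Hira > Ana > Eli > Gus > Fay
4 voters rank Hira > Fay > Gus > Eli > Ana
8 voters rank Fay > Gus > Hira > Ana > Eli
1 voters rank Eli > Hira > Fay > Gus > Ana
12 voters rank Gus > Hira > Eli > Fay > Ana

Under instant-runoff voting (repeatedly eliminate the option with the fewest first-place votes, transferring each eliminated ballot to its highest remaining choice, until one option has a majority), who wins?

Gus

Round 1: Hira 13, Gus 12, Fay 8, Eli 6, Ana 0. Ana has the fewest and is eliminated.
Round 2: Hira 13, Gus 12, Fay 8, Eli 6. Eli has the fewest and is eliminated.
Round 3: Hira 19, Gus 12, Fay 8. Fay has the fewest and is eliminated.
Round 4: Gus 20, Hira 19. Gus has a majority.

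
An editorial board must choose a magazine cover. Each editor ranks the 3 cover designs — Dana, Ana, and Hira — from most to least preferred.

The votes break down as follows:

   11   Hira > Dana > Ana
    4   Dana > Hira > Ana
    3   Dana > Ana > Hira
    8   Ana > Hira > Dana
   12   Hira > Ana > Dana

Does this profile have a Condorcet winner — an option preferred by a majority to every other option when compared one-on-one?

Yes

Head-to-head results (38 voters total):
Dana vs Ana: Ana wins 20–18.
Dana vs Hira: Hira wins 31–7.
Ana vs Hira: Hira wins 27–11.
Hira beats each rival — Dana (31–7), Ana (27–11) — so Hira is the Condorcet winner.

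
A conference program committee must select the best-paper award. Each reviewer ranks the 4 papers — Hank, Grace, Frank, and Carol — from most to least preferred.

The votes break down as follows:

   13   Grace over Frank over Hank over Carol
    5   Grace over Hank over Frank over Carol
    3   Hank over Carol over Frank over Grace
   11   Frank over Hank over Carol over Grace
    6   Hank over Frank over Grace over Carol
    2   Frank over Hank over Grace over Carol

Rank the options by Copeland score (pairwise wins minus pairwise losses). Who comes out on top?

Pairwise results:
  Hank vs Grace: Hank wins 22–18.
  Hank vs Frank: Frank wins 26–14.
  Hank vs Carol: Hank wins 40–0.
  Grace vs Frank: Frank wins 22–18.
  Grace vs Carol: Grace wins 26–14.
  Frank vs Carol: Frank wins 37–3.
Copeland scores (wins − losses):
  Hank: 2 − 1 = 1
  Grace: 1 − 2 = -1
  Frank: 3 − 0 = 3
  Carol: 0 − 3 = -3
Frank has the best Copeland score.

Frank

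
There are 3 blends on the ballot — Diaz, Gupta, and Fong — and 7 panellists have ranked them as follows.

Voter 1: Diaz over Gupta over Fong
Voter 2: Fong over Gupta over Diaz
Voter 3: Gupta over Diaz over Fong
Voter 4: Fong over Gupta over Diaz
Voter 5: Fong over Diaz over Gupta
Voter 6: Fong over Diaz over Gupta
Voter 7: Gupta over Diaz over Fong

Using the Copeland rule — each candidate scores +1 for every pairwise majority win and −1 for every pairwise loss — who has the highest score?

Pairwise results:
  Diaz vs Gupta: Gupta wins 4–3.
  Diaz vs Fong: Fong wins 4–3.
  Gupta vs Fong: Fong wins 4–3.
Copeland scores (wins − losses):
  Diaz: 0 − 2 = -2
  Gupta: 1 − 1 = 0
  Fong: 2 − 0 = 2
Fong has the best Copeland score.

Fong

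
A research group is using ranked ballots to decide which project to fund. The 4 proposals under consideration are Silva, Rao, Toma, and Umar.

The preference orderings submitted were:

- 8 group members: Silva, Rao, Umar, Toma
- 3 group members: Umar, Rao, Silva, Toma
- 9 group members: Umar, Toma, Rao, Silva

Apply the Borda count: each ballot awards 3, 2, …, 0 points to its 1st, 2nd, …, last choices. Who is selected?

Borda scores:
  Silva: 8·3 + 3·1 + 9·0 = 27
  Rao: 8·2 + 3·2 + 9·1 = 31
  Toma: 8·0 + 3·0 + 9·2 = 18
  Umar: 8·1 + 3·3 + 9·3 = 44
Umar has the highest total.

Umar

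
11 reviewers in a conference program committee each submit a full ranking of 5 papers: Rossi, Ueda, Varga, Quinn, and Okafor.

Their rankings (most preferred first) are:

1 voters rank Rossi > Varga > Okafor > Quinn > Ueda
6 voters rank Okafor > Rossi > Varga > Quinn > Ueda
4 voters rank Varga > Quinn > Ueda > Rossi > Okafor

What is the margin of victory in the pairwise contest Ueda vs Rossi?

Ballots ranking Ueda above Rossi: 4.
Ballots ranking Rossi above Ueda: 1+6 = 7.
Rossi wins 7–4, a margin of 3.

3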